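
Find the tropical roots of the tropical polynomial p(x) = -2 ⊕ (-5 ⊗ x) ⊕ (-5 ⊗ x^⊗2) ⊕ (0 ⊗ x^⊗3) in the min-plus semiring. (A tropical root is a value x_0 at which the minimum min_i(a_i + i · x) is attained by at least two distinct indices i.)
Roots: {-5, 0, 3}

Each tropical root is a break point of the lower envelope of the lines y = a_i + i · x (there are 4 lines, with slopes 0, 1, ..., 3). Only the lines that attain the minimum somewhere contribute to roots; other lines are dominated. Here the surviving (envelope) indices are i = 3, i = 2, i = 1, i = 0.
Intersections between consecutive envelope lines give the roots: for adjacent envelope indices i < j the intersection is x = (a_i − a_j) / (j − i). Reading off the sorted break points: {-5, 0, 3}.
Verification: at each break x_0, at least two indices attain the minimum of min_i(a_i + i · x_0).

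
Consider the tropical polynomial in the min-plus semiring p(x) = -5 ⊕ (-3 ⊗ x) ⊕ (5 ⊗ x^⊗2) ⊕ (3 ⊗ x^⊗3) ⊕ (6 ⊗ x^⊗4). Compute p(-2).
p(-2) = -5

A tropical monomial a ⊗ x^⊗i evaluates to a + i · x. Evaluating each term at x = -2:
  Term 0 contributes -5 + 0 · -2 = -5
  Term 1 contributes -3 + 1 · -2 = -5
  Term 2 contributes 5 + 2 · -2 = 1
  Term 3 contributes 3 + 3 · -2 = -3
  Term 4 contributes 6 + 4 · -2 = -2
p(-2) = ⊕ of these = min[-5, -5, 1, -3, -2] = -5.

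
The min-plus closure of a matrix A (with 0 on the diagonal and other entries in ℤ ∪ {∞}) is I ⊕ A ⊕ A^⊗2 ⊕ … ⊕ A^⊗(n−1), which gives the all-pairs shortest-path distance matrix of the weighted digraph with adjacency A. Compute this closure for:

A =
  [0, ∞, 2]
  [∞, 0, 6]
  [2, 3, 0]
Closure =
  [0, 5, 2]
  [8, 0, 6]
  [2, 3, 0]

This is the Floyd-Warshall all-pairs shortest-path computation. For each intermediate vertex k = 0, 1, …, 2, update dist[i][j] ← min(dist[i][j], dist[i][k] + dist[k][j]). The final matrix gives, for each (i, j), the minimum total weight of any directed path from i to j (possibly empty when i = j).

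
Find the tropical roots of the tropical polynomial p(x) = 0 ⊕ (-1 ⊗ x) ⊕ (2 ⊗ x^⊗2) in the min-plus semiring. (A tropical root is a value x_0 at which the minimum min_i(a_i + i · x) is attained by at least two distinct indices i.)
Roots: {-3, 1}

Each tropical root is a break point of the lower envelope of the lines y = a_i + i · x (there are 3 lines, with slopes 0, 1, ..., 2). Only the lines that attain the minimum somewhere contribute to roots; other lines are dominated. Here the surviving (envelope) indices are i = 2, i = 1, i = 0.
Intersections between consecutive envelope lines give the roots: for adjacent envelope indices i < j the intersection is x = (a_i − a_j) / (j − i). Reading off the sorted break points: {-3, 1}.
Verification: at each break x_0, at least two indices attain the minimum of min_i(a_i + i · x_0).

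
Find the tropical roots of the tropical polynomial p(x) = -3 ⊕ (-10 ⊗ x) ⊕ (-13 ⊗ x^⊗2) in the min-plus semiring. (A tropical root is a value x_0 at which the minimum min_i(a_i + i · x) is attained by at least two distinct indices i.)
Roots: {3, 7}

Each tropical root is a break point of the lower envelope of the lines y = a_i + i · x (there are 3 lines, with slopes 0, 1, ..., 2). Only the lines that attain the minimum somewhere contribute to roots; other lines are dominated. Here the surviving (envelope) indices are i = 2, i = 1, i = 0.
Intersections between consecutive envelope lines give the roots: for adjacent envelope indices i < j the intersection is x = (a_i − a_j) / (j − i). Reading off the sorted break points: {3, 7}.
Verification: at each break x_0, at least two indices attain the minimum of min_i(a_i + i · x_0).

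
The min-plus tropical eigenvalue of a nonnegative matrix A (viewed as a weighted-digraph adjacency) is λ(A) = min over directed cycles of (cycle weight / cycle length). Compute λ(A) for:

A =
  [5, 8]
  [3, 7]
λ(A) = 5

Enumerate directed cycles and compute their means (weight / length). Sample:
  cycle 0 → 0: weight = 5, length = 1, mean = 5/1 ≈ 5.000
  cycle 1 → 1: weight = 7, length = 1, mean = 7/1 ≈ 7.000
  cycle 0 → 1 → 0: weight = 11, length = 2, mean = 11/2 ≈ 5.500
  cycle 1 → 0 → 1: weight = 11, length = 2, mean = 11/2 ≈ 5.500
Minimum mean = 5.000, attained e.g. along the cycle 0 → 0 with weight 5 and length 1. So λ(A) = 5/1 = 5.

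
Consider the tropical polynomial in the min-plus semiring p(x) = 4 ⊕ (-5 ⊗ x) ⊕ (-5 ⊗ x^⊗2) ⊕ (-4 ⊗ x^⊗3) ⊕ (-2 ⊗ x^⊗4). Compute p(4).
p(4) = -1

A tropical monomial a ⊗ x^⊗i evaluates to a + i · x. Evaluating each term at x = 4:
  Term 0 contributes 4 + 0 · 4 = 4
  Term 1 contributes -5 + 1 · 4 = -1
  Term 2 contributes -5 + 2 · 4 = 3
  Term 3 contributes -4 + 3 · 4 = 8
  Term 4 contributes -2 + 4 · 4 = 14
p(4) = ⊕ of these = min[4, -1, 3, 8, 14] = -1.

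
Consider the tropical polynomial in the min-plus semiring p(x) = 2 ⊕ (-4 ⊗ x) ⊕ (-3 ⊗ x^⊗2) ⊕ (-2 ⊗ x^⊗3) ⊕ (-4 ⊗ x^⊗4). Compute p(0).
p(0) = -4

A tropical monomial a ⊗ x^⊗i evaluates to a + i · x. Evaluating each term at x = 0:
  Term 0 contributes 2 + 0 · 0 = 2
  Term 1 contributes -4 + 1 · 0 = -4
  Term 2 contributes -3 + 2 · 0 = -3
  Term 3 contributes -2 + 3 · 0 = -2
  Term 4 contributes -4 + 4 · 0 = -4
p(0) = ⊕ of these = min[2, -4, -3, -2, -4] = -4.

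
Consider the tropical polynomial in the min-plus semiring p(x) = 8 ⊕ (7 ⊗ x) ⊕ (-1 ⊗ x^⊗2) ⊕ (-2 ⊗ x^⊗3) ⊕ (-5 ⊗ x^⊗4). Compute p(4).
p(4) = 7

A tropical monomial a ⊗ x^⊗i evaluates to a + i · x. Evaluating each term at x = 4:
  Term 0 contributes 8 + 0 · 4 = 8
  Term 1 contributes 7 + 1 · 4 = 11
  Term 2 contributes -1 + 2 · 4 = 7
  Term 3 contributes -2 + 3 · 4 = 10
  Term 4 contributes -5 + 4 · 4 = 11
p(4) = ⊕ of these = min[8, 11, 7, 10, 11] = 7.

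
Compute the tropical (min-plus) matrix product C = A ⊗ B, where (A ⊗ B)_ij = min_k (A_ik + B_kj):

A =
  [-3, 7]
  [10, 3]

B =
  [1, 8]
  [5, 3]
A ⊗ B =
  [-2, 5]
  [8, 6]

Apply the min-plus product entry-by-entry:
  C[0][0] = min over k of (A[0][0] + B[0][0] = -3 + 1 = -2, A[0][1] + B[1][0] = 7 + 5 = 12) = -2 (attained at k = 0)
  C[0][1] = min over k of (A[0][0] + B[0][1] = -3 + 8 = 5, A[0][1] + B[1][1] = 7 + 3 = 10) = 5 (attained at k = 0)
  C[1][0] = min over k of (A[1][0] + B[0][0] = 10 + 1 = 11, A[1][1] + B[1][0] = 3 + 5 = 8) = 8 (attained at k = 1)
  C[1][1] = min over k of (A[1][0] + B[0][1] = 10 + 8 = 18, A[1][1] + B[1][1] = 3 + 3 = 6) = 6 (attained at k = 1)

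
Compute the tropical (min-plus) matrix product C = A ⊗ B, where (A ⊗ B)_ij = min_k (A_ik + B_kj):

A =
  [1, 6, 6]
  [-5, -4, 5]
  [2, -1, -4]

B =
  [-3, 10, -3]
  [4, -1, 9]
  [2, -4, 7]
A ⊗ B =
  [-2, 2, -2]
  [-8, -5, -8]
  [-2, -8, -1]

Apply the min-plus product entry-by-entry:
  C[0][0] = min over k of (A[0][0] + B[0][0] = 1 + -3 = -2, A[0][1] + B[1][0] = 6 + 4 = 10, A[0][2] + B[2][0] = 6 + 2 = 8) = -2 (attained at k = 0)
  C[0][1] = min over k of (A[0][0] + B[0][1] = 1 + 10 = 11, A[0][1] + B[1][1] = 6 + -1 = 5, A[0][2] + B[2][1] = 6 + -4 = 2) = 2 (attained at k = 2)
  C[0][2] = min over k of (A[0][0] + B[0][2] = 1 + -3 = -2, A[0][1] + B[1][2] = 6 + 9 = 15, A[0][2] + B[2][2] = 6 + 7 = 13) = -2 (attained at k = 0)
  C[1][0] = min over k of (A[1][0] + B[0][0] = -5 + -3 = -8, A[1][1] + B[1][0] = -4 + 4 = 0, A[1][2] + B[2][0] = 5 + 2 = 7) = -8 (attained at k = 0)
  C[1][1] = min over k of (A[1][0] + B[0][1] = -5 + 10 = 5, A[1][1] + B[1][1] = -4 + -1 = -5, A[1][2] + B[2][1] = 5 + -4 = 1) = -5 (attained at k = 1)
  C[1][2] = min over k of (A[1][0] + B[0][2] = -5 + -3 = -8, A[1][1] + B[1][2] = -4 + 9 = 5, A[1][2] + B[2][2] = 5 + 7 = 12) = -8 (attained at k = 0)
  C[2][0] = min over k of (A[2][0] + B[0][0] = 2 + -3 = -1, A[2][1] + B[1][0] = -1 + 4 = 3, A[2][2] + B[2][0] = -4 + 2 = -2) = -2 (attained at k = 2)
  C[2][1] = min over k of (A[2][0] + B[0][1] = 2 + 10 = 12, A[2][1] + B[1][1] = -1 + -1 = -2, A[2][2] + B[2][1] = -4 + -4 = -8) = -8 (attained at k = 2)
  C[2][2] = min over k of (A[2][0] + B[0][2] = 2 + -3 = -1, A[2][1] + B[1][2] = -1 + 9 = 8, A[2][2] + B[2][2] = -4 + 7 = 3) = -1 (attained at k = 0)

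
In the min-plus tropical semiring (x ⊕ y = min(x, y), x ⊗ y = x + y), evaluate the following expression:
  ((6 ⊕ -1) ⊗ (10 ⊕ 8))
((6 ⊕ -1) ⊗ (10 ⊕ 8)) = 7

Expand innermost to outermost. Recall ⊕ takes the minimum of its arguments and ⊗ takes their sum. Working out the expression ((6 ⊕ -1) ⊗ (10 ⊕ 8)) gives 7.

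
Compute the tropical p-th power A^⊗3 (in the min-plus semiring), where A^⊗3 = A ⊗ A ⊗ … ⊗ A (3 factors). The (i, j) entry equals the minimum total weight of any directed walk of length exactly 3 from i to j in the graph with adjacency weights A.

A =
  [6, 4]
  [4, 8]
A^⊗3 =
  [14, 12]
  [12, 14]

Each entry (A^⊗3)_ij equals the minimum over all length-3 walks i = v_0 → v_1 → … → v_3 = j of Σ_t A[v_t][v_{t+1}]. For example, for (i, j) = (0, 1) we minimise over 4 possible intermediate vertex sequences; the minimum is 12, attained along the walk 0 → 1 → 0 → 1.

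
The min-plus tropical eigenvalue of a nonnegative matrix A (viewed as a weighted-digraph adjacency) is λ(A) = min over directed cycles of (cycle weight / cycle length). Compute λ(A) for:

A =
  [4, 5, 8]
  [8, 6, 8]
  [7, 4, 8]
λ(A) = 4

Enumerate directed cycles and compute their means (weight / length). Sample:
  cycle 0 → 0: weight = 4, length = 1, mean = 4/1 ≈ 4.000
  cycle 1 → 1: weight = 6, length = 1, mean = 6/1 ≈ 6.000
  cycle 2 → 2: weight = 8, length = 1, mean = 8/1 ≈ 8.000
  cycle 0 → 1 → 0: weight = 13, length = 2, mean = 13/2 ≈ 6.500
  cycle 0 → 2 → 0: weight = 15, length = 2, mean = 15/2 ≈ 7.500
  cycle 1 → 0 → 1: weight = 13, length = 2, mean = 13/2 ≈ 6.500
Minimum mean = 4.000, attained e.g. along the cycle 0 → 0 with weight 4 and length 1. So λ(A) = 4/1 = 4.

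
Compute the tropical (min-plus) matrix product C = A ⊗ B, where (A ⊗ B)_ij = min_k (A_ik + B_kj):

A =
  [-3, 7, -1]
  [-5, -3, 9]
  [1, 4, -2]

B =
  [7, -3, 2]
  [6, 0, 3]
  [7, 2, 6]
A ⊗ B =
  [4, -6, -1]
  [2, -8, -3]
  [5, -2, 3]

Apply the min-plus product entry-by-entry:
  C[0][0] = min over k of (A[0][0] + B[0][0] = -3 + 7 = 4, A[0][1] + B[1][0] = 7 + 6 = 13, A[0][2] + B[2][0] = -1 + 7 = 6) = 4 (attained at k = 0)
  C[0][1] = min over k of (A[0][0] + B[0][1] = -3 + -3 = -6, A[0][1] + B[1][1] = 7 + 0 = 7, A[0][2] + B[2][1] = -1 + 2 = 1) = -6 (attained at k = 0)
  C[0][2] = min over k of (A[0][0] + B[0][2] = -3 + 2 = -1, A[0][1] + B[1][2] = 7 + 3 = 10, A[0][2] + B[2][2] = -1 + 6 = 5) = -1 (attained at k = 0)
  C[1][0] = min over k of (A[1][0] + B[0][0] = -5 + 7 = 2, A[1][1] + B[1][0] = -3 + 6 = 3, A[1][2] + B[2][0] = 9 + 7 = 16) = 2 (attained at k = 0)
  C[1][1] = min over k of (A[1][0] + B[0][1] = -5 + -3 = -8, A[1][1] + B[1][1] = -3 + 0 = -3, A[1][2] + B[2][1] = 9 + 2 = 11) = -8 (attained at k = 0)
  C[1][2] = min over k of (A[1][0] + B[0][2] = -5 + 2 = -3, A[1][1] + B[1][2] = -3 + 3 = 0, A[1][2] + B[2][2] = 9 + 6 = 15) = -3 (attained at k = 0)
  C[2][0] = min over k of (A[2][0] + B[0][0] = 1 + 7 = 8, A[2][1] + B[1][0] = 4 + 6 = 10, A[2][2] + B[2][0] = -2 + 7 = 5) = 5 (attained at k = 2)
  C[2][1] = min over k of (A[2][0] + B[0][1] = 1 + -3 = -2, A[2][1] + B[1][1] = 4 + 0 = 4, A[2][2] + B[2][1] = -2 + 2 = 0) = -2 (attained at k = 0)
  C[2][2] = min over k of (A[2][0] + B[0][2] = 1 + 2 = 3, A[2][1] + B[1][2] = 4 + 3 = 7, A[2][2] + B[2][2] = -2 + 6 = 4) = 3 (attained at k = 0)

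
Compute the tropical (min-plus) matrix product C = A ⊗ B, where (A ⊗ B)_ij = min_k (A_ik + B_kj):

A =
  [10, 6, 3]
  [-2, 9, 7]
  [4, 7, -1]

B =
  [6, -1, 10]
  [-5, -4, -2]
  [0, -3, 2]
A ⊗ B =
  [1, 0, 4]
  [4, -3, 7]
  [-1, -4, 1]

Apply the min-plus product entry-by-entry:
  C[0][0] = min over k of (A[0][0] + B[0][0] = 10 + 6 = 16, A[0][1] + B[1][0] = 6 + -5 = 1, A[0][2] + B[2][0] = 3 + 0 = 3) = 1 (attained at k = 1)
  C[0][1] = min over k of (A[0][0] + B[0][1] = 10 + -1 = 9, A[0][1] + B[1][1] = 6 + -4 = 2, A[0][2] + B[2][1] = 3 + -3 = 0) = 0 (attained at k = 2)
  C[0][2] = min over k of (A[0][0] + B[0][2] = 10 + 10 = 20, A[0][1] + B[1][2] = 6 + -2 = 4, A[0][2] + B[2][2] = 3 + 2 = 5) = 4 (attained at k = 1)
  C[1][0] = min over k of (A[1][0] + B[0][0] = -2 + 6 = 4, A[1][1] + B[1][0] = 9 + -5 = 4, A[1][2] + B[2][0] = 7 + 0 = 7) = 4 (attained at k = 0)
  C[1][1] = min over k of (A[1][0] + B[0][1] = -2 + -1 = -3, A[1][1] + B[1][1] = 9 + -4 = 5, A[1][2] + B[2][1] = 7 + -3 = 4) = -3 (attained at k = 0)
  C[1][2] = min over k of (A[1][0] + B[0][2] = -2 + 10 = 8, A[1][1] + B[1][2] = 9 + -2 = 7, A[1][2] + B[2][2] = 7 + 2 = 9) = 7 (attained at k = 1)
  C[2][0] = min over k of (A[2][0] + B[0][0] = 4 + 6 = 10, A[2][1] + B[1][0] = 7 + -5 = 2, A[2][2] + B[2][0] = -1 + 0 = -1) = -1 (attained at k = 2)
  C[2][1] = min over k of (A[2][0] + B[0][1] = 4 + -1 = 3, A[2][1] + B[1][1] = 7 + -4 = 3, A[2][2] + B[2][1] = -1 + -3 = -4) = -4 (attained at k = 2)
  C[2][2] = min over k of (A[2][0] + B[0][2] = 4 + 10 = 14, A[2][1] + B[1][2] = 7 + -2 = 5, A[2][2] + B[2][2] = -1 + 2 = 1) = 1 (attained at k = 2)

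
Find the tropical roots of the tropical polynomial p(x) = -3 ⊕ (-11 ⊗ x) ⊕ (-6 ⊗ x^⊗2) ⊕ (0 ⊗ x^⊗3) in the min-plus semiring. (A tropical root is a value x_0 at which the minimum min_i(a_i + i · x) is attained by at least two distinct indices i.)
Roots: {-6, -5, 8}

Each tropical root is a break point of the lower envelope of the lines y = a_i + i · x (there are 4 lines, with slopes 0, 1, ..., 3). Only the lines that attain the minimum somewhere contribute to roots; other lines are dominated. Here the surviving (envelope) indices are i = 3, i = 2, i = 1, i = 0.
Intersections between consecutive envelope lines give the roots: for adjacent envelope indices i < j the intersection is x = (a_i − a_j) / (j − i). Reading off the sorted break points: {-6, -5, 8}.
Verification: at each break x_0, at least two indices attain the minimum of min_i(a_i + i · x_0).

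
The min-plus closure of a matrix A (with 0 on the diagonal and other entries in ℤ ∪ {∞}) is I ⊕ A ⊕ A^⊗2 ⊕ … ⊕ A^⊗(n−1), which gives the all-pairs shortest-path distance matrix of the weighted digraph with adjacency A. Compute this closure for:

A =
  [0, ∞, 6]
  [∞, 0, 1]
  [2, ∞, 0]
Closure =
  [0, ∞, 6]
  [3, 0, 1]
  [2, ∞, 0]

This is the Floyd-Warshall all-pairs shortest-path computation. For each intermediate vertex k = 0, 1, …, 2, update dist[i][j] ← min(dist[i][j], dist[i][k] + dist[k][j]). The final matrix gives, for each (i, j), the minimum total weight of any directed path from i to j (possibly empty when i = j).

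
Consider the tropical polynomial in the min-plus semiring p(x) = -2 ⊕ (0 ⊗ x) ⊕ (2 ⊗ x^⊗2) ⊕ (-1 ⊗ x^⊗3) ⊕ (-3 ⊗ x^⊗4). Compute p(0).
p(0) = -3

A tropical monomial a ⊗ x^⊗i evaluates to a + i · x. Evaluating each term at x = 0:
  Term 0 contributes -2 + 0 · 0 = -2
  Term 1 contributes 0 + 1 · 0 = 0
  Term 2 contributes 2 + 2 · 0 = 2
  Term 3 contributes -1 + 3 · 0 = -1
  Term 4 contributes -3 + 4 · 0 = -3
p(0) = ⊕ of these = min[-2, 0, 2, -1, -3] = -3.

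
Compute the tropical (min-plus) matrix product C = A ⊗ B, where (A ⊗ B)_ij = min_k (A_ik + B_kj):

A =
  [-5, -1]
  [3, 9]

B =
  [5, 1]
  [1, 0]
A ⊗ B =
  [0, -4]
  [8, 4]

Apply the min-plus product entry-by-entry:
  C[0][0] = min over k of (A[0][0] + B[0][0] = -5 + 5 = 0, A[0][1] + B[1][0] = -1 + 1 = 0) = 0 (attained at k = 0)
  C[0][1] = min over k of (A[0][0] + B[0][1] = -5 + 1 = -4, A[0][1] + B[1][1] = -1 + 0 = -1) = -4 (attained at k = 0)
  C[1][0] = min over k of (A[1][0] + B[0][0] = 3 + 5 = 8, A[1][1] + B[1][0] = 9 + 1 = 10) = 8 (attained at k = 0)
  C[1][1] = min over k of (A[1][0] + B[0][1] = 3 + 1 = 4, A[1][1] + B[1][1] = 9 + 0 = 9) = 4 (attained at k = 0)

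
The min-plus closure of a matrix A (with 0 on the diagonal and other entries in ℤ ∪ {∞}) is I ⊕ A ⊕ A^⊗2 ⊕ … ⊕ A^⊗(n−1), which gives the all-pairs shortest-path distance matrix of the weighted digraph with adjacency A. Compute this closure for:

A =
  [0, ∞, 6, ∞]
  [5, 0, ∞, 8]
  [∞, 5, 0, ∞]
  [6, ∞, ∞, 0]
Closure =
  [0, 11, 6, 19]
  [5, 0, 11, 8]
  [10, 5, 0, 13]
  [6, 17, 12, 0]

This is the Floyd-Warshall all-pairs shortest-path computation. For each intermediate vertex k = 0, 1, …, 3, update dist[i][j] ← min(dist[i][j], dist[i][k] + dist[k][j]). The final matrix gives, for each (i, j), the minimum total weight of any directed path from i to j (possibly empty when i = j).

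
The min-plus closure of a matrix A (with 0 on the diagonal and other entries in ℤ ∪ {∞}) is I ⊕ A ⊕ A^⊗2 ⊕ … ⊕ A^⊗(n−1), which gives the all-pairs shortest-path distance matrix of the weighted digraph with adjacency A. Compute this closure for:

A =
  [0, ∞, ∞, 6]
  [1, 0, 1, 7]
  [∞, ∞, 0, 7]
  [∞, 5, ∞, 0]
Closure =
  [0, 11, 12, 6]
  [1, 0, 1, 7]
  [13, 12, 0, 7]
  [6, 5, 6, 0]

This is the Floyd-Warshall all-pairs shortest-path computation. For each intermediate vertex k = 0, 1, …, 3, update dist[i][j] ← min(dist[i][j], dist[i][k] + dist[k][j]). The final matrix gives, for each (i, j), the minimum total weight of any directed path from i to j (possibly empty when i = j).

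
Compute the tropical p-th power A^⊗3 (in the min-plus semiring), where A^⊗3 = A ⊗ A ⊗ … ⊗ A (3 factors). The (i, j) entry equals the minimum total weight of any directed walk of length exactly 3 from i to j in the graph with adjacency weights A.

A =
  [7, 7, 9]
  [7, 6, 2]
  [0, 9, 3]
A^⊗3 =
  [9, 16, 12]
  [5, 9, 8]
  [6, 10, 9]

Each entry (A^⊗3)_ij equals the minimum over all length-3 walks i = v_0 → v_1 → … → v_3 = j of Σ_t A[v_t][v_{t+1}]. For example, for (i, j) = (0, 2) we minimise over 9 possible intermediate vertex sequences; the minimum is 12, attained along the walk 0 → 1 → 2 → 2.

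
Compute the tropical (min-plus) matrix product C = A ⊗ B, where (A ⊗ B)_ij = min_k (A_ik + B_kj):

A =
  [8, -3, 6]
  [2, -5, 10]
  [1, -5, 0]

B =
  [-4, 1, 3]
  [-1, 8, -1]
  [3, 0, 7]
A ⊗ B =
  [-4, 5, -4]
  [-6, 3, -6]
  [-6, 0, -6]

Apply the min-plus product entry-by-entry:
  C[0][0] = min over k of (A[0][0] + B[0][0] = 8 + -4 = 4, A[0][1] + B[1][0] = -3 + -1 = -4, A[0][2] + B[2][0] = 6 + 3 = 9) = -4 (attained at k = 1)
  C[0][1] = min over k of (A[0][0] + B[0][1] = 8 + 1 = 9, A[0][1] + B[1][1] = -3 + 8 = 5, A[0][2] + B[2][1] = 6 + 0 = 6) = 5 (attained at k = 1)
  C[0][2] = min over k of (A[0][0] + B[0][2] = 8 + 3 = 11, A[0][1] + B[1][2] = -3 + -1 = -4, A[0][2] + B[2][2] = 6 + 7 = 13) = -4 (attained at k = 1)
  C[1][0] = min over k of (A[1][0] + B[0][0] = 2 + -4 = -2, A[1][1] + B[1][0] = -5 + -1 = -6, A[1][2] + B[2][0] = 10 + 3 = 13) = -6 (attained at k = 1)
  C[1][1] = min over k of (A[1][0] + B[0][1] = 2 + 1 = 3, A[1][1] + B[1][1] = -5 + 8 = 3, A[1][2] + B[2][1] = 10 + 0 = 10) = 3 (attained at k = 0)
  C[1][2] = min over k of (A[1][0] + B[0][2] = 2 + 3 = 5, A[1][1] + B[1][2] = -5 + -1 = -6, A[1][2] + B[2][2] = 10 + 7 = 17) = -6 (attained at k = 1)
  C[2][0] = min over k of (A[2][0] + B[0][0] = 1 + -4 = -3, A[2][1] + B[1][0] = -5 + -1 = -6, A[2][2] + B[2][0] = 0 + 3 = 3) = -6 (attained at k = 1)
  C[2][1] = min over k of (A[2][0] + B[0][1] = 1 + 1 = 2, A[2][1] + B[1][1] = -5 + 8 = 3, A[2][2] + B[2][1] = 0 + 0 = 0) = 0 (attained at k = 2)
  C[2][2] = min over k of (A[2][0] + B[0][2] = 1 + 3 = 4, A[2][1] + B[1][2] = -5 + -1 = -6, A[2][2] + B[2][2] = 0 + 7 = 7) = -6 (attained at k = 1)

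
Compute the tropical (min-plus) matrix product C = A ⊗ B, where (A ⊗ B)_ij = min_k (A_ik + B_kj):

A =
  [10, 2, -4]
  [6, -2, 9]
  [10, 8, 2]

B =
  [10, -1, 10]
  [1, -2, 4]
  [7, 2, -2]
A ⊗ B =
  [3, -2, -6]
  [-1, -4, 2]
  [9, 4, 0]

Apply the min-plus product entry-by-entry:
  C[0][0] = min over k of (A[0][0] + B[0][0] = 10 + 10 = 20, A[0][1] + B[1][0] = 2 + 1 = 3, A[0][2] + B[2][0] = -4 + 7 = 3) = 3 (attained at k = 1)
  C[0][1] = min over k of (A[0][0] + B[0][1] = 10 + -1 = 9, A[0][1] + B[1][1] = 2 + -2 = 0, A[0][2] + B[2][1] = -4 + 2 = -2) = -2 (attained at k = 2)
  C[0][2] = min over k of (A[0][0] + B[0][2] = 10 + 10 = 20, A[0][1] + B[1][2] = 2 + 4 = 6, A[0][2] + B[2][2] = -4 + -2 = -6) = -6 (attained at k = 2)
  C[1][0] = min over k of (A[1][0] + B[0][0] = 6 + 10 = 16, A[1][1] + B[1][0] = -2 + 1 = -1, A[1][2] + B[2][0] = 9 + 7 = 16) = -1 (attained at k = 1)
  C[1][1] = min over k of (A[1][0] + B[0][1] = 6 + -1 = 5, A[1][1] + B[1][1] = -2 + -2 = -4, A[1][2] + B[2][1] = 9 + 2 = 11) = -4 (attained at k = 1)
  C[1][2] = min over k of (A[1][0] + B[0][2] = 6 + 10 = 16, A[1][1] + B[1][2] = -2 + 4 = 2, A[1][2] + B[2][2] = 9 + -2 = 7) = 2 (attained at k = 1)
  C[2][0] = min over k of (A[2][0] + B[0][0] = 10 + 10 = 20, A[2][1] + B[1][0] = 8 + 1 = 9, A[2][2] + B[2][0] = 2 + 7 = 9) = 9 (attained at k = 1)
  C[2][1] = min over k of (A[2][0] + B[0][1] = 10 + -1 = 9, A[2][1] + B[1][1] = 8 + -2 = 6, A[2][2] + B[2][1] = 2 + 2 = 4) = 4 (attained at k = 2)
  C[2][2] = min over k of (A[2][0] + B[0][2] = 10 + 10 = 20, A[2][1] + B[1][2] = 8 + 4 = 12, A[2][2] + B[2][2] = 2 + -2 = 0) = 0 (attained at k = 2)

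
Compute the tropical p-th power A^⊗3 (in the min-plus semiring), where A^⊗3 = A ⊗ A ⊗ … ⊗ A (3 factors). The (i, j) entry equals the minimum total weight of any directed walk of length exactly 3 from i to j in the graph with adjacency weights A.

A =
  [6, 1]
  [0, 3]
A^⊗3 =
  [4, 2]
  [1, 4]

Each entry (A^⊗3)_ij equals the minimum over all length-3 walks i = v_0 → v_1 → … → v_3 = j of Σ_t A[v_t][v_{t+1}]. For example, for (i, j) = (0, 1) we minimise over 4 possible intermediate vertex sequences; the minimum is 2, attained along the walk 0 → 1 → 0 → 1.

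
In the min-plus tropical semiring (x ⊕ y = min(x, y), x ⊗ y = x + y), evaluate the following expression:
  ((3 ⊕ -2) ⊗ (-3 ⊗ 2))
((3 ⊕ -2) ⊗ (-3 ⊗ 2)) = -3

Expand innermost to outermost. Recall ⊕ takes the minimum of its arguments and ⊗ takes their sum. Working out the expression ((3 ⊕ -2) ⊗ (-3 ⊗ 2)) gives -3.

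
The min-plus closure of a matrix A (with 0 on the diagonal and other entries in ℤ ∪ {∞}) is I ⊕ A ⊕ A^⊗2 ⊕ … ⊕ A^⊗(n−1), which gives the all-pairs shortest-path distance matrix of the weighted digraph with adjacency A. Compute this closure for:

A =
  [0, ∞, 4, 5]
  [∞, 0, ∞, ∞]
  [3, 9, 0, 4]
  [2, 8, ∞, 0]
Closure =
  [0, 13, 4, 5]
  [∞, 0, ∞, ∞]
  [3, 9, 0, 4]
  [2, 8, 6, 0]

This is the Floyd-Warshall all-pairs shortest-path computation. For each intermediate vertex k = 0, 1, …, 3, update dist[i][j] ← min(dist[i][j], dist[i][k] + dist[k][j]). The final matrix gives, for each (i, j), the minimum total weight of any directed path from i to j (possibly empty when i = j).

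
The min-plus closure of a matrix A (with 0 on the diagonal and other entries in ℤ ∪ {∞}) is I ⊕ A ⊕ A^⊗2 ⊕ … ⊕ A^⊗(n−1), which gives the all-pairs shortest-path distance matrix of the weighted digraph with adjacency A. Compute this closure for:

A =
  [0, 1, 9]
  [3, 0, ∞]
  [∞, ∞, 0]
Closure =
  [0, 1, 9]
  [3, 0, 12]
  [∞, ∞, 0]

This is the Floyd-Warshall all-pairs shortest-path computation. For each intermediate vertex k = 0, 1, …, 2, update dist[i][j] ← min(dist[i][j], dist[i][k] + dist[k][j]). The final matrix gives, for each (i, j), the minimum total weight of any directed path from i to j (possibly empty when i = j).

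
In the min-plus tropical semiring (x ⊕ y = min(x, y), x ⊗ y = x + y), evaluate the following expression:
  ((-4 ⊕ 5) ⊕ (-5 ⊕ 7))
((-4 ⊕ 5) ⊕ (-5 ⊕ 7)) = -5

Expand innermost to outermost. Recall ⊕ takes the minimum of its arguments and ⊗ takes their sum. Working out the expression ((-4 ⊕ 5) ⊕ (-5 ⊕ 7)) gives -5.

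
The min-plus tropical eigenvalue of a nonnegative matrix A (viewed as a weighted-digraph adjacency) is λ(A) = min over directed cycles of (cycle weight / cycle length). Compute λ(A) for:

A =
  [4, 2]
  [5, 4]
λ(A) = 7/2

Enumerate directed cycles and compute their means (weight / length). Sample:
  cycle 0 → 0: weight = 4, length = 1, mean = 4/1 ≈ 4.000
  cycle 1 → 1: weight = 4, length = 1, mean = 4/1 ≈ 4.000
  cycle 0 → 1 → 0: weight = 7, length = 2, mean = 7/2 ≈ 3.500
  cycle 1 → 0 → 1: weight = 7, length = 2, mean = 7/2 ≈ 3.500
Minimum mean = 3.500, attained e.g. along the cycle 0 → 1 → 0 with weight 7 and length 2. So λ(A) = 7/2 = 7/2.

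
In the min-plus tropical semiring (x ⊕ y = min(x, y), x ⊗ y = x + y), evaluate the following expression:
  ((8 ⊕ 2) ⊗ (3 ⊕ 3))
((8 ⊕ 2) ⊗ (3 ⊕ 3)) = 5

Expand innermost to outermost. Recall ⊕ takes the minimum of its arguments and ⊗ takes their sum. Working out the expression ((8 ⊕ 2) ⊗ (3 ⊕ 3)) gives 5.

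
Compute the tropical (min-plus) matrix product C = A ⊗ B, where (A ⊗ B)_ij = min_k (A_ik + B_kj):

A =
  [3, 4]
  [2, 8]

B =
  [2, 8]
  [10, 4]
A ⊗ B =
  [5, 8]
  [4, 10]

Apply the min-plus product entry-by-entry:
  C[0][0] = min over k of (A[0][0] + B[0][0] = 3 + 2 = 5, A[0][1] + B[1][0] = 4 + 10 = 14) = 5 (attained at k = 0)
  C[0][1] = min over k of (A[0][0] + B[0][1] = 3 + 8 = 11, A[0][1] + B[1][1] = 4 + 4 = 8) = 8 (attained at k = 1)
  C[1][0] = min over k of (A[1][0] + B[0][0] = 2 + 2 = 4, A[1][1] + B[1][0] = 8 + 10 = 18) = 4 (attained at k = 0)
  C[1][1] = min over k of (A[1][0] + B[0][1] = 2 + 8 = 10, A[1][1] + B[1][1] = 8 + 4 = 12) = 10 (attained at k = 0)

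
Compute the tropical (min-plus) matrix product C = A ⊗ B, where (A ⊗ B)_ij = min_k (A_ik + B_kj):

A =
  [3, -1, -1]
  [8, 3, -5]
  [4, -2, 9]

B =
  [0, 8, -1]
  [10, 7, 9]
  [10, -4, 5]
A ⊗ B =
  [3, -5, 2]
  [5, -9, 0]
  [4, 5, 3]

Apply the min-plus product entry-by-entry:
  C[0][0] = min over k of (A[0][0] + B[0][0] = 3 + 0 = 3, A[0][1] + B[1][0] = -1 + 10 = 9, A[0][2] + B[2][0] = -1 + 10 = 9) = 3 (attained at k = 0)
  C[0][1] = min over k of (A[0][0] + B[0][1] = 3 + 8 = 11, A[0][1] + B[1][1] = -1 + 7 = 6, A[0][2] + B[2][1] = -1 + -4 = -5) = -5 (attained at k = 2)
  C[0][2] = min over k of (A[0][0] + B[0][2] = 3 + -1 = 2, A[0][1] + B[1][2] = -1 + 9 = 8, A[0][2] + B[2][2] = -1 + 5 = 4) = 2 (attained at k = 0)
  C[1][0] = min over k of (A[1][0] + B[0][0] = 8 + 0 = 8, A[1][1] + B[1][0] = 3 + 10 = 13, A[1][2] + B[2][0] = -5 + 10 = 5) = 5 (attained at k = 2)
  C[1][1] = min over k of (A[1][0] + B[0][1] = 8 + 8 = 16, A[1][1] + B[1][1] = 3 + 7 = 10, A[1][2] + B[2][1] = -5 + -4 = -9) = -9 (attained at k = 2)
  C[1][2] = min over k of (A[1][0] + B[0][2] = 8 + -1 = 7, A[1][1] + B[1][2] = 3 + 9 = 12, A[1][2] + B[2][2] = -5 + 5 = 0) = 0 (attained at k = 2)
  C[2][0] = min over k of (A[2][0] + B[0][0] = 4 + 0 = 4, A[2][1] + B[1][0] = -2 + 10 = 8, A[2][2] + B[2][0] = 9 + 10 = 19) = 4 (attained at k = 0)
  C[2][1] = min over k of (A[2][0] + B[0][1] = 4 + 8 = 12, A[2][1] + B[1][1] = -2 + 7 = 5, A[2][2] + B[2][1] = 9 + -4 = 5) = 5 (attained at k = 1)
  C[2][2] = min over k of (A[2][0] + B[0][2] = 4 + -1 = 3, A[2][1] + B[1][2] = -2 + 9 = 7, A[2][2] + B[2][2] = 9 + 5 = 14) = 3 (attained at k = 0)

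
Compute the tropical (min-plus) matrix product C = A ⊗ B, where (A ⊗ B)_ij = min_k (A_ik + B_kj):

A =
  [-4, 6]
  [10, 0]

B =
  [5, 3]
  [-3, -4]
A ⊗ B =
  [1, -1]
  [-3, -4]

Apply the min-plus product entry-by-entry:
  C[0][0] = min over k of (A[0][0] + B[0][0] = -4 + 5 = 1, A[0][1] + B[1][0] = 6 + -3 = 3) = 1 (attained at k = 0)
  C[0][1] = min over k of (A[0][0] + B[0][1] = -4 + 3 = -1, A[0][1] + B[1][1] = 6 + -4 = 2) = -1 (attained at k = 0)
  C[1][0] = min over k of (A[1][0] + B[0][0] = 10 + 5 = 15, A[1][1] + B[1][0] = 0 + -3 = -3) = -3 (attained at k = 1)
  C[1][1] = min over k of (A[1][0] + B[0][1] = 10 + 3 = 13, A[1][1] + B[1][1] = 0 + -4 = -4) = -4 (attained at k = 1)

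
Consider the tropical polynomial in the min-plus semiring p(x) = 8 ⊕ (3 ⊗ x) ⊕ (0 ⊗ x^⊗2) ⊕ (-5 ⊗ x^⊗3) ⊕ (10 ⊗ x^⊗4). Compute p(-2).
p(-2) = -11

A tropical monomial a ⊗ x^⊗i evaluates to a + i · x. Evaluating each term at x = -2:
  Term 0 contributes 8 + 0 · -2 = 8
  Term 1 contributes 3 + 1 · -2 = 1
  Term 2 contributes 0 + 2 · -2 = -4
  Term 3 contributes -5 + 3 · -2 = -11
  Term 4 contributes 10 + 4 · -2 = 2
p(-2) = ⊕ of these = min[8, 1, -4, -11, 2] = -11.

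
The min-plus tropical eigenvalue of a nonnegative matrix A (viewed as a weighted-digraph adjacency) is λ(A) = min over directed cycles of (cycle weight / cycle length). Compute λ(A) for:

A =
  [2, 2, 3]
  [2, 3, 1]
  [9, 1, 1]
λ(A) = 1

Enumerate directed cycles and compute their means (weight / length). Sample:
  cycle 0 → 0: weight = 2, length = 1, mean = 2/1 ≈ 2.000
  cycle 1 → 1: weight = 3, length = 1, mean = 3/1 ≈ 3.000
  cycle 2 → 2: weight = 1, length = 1, mean = 1/1 ≈ 1.000
  cycle 0 → 1 → 0: weight = 4, length = 2, mean = 4/2 ≈ 2.000
  cycle 0 → 2 → 0: weight = 12, length = 2, mean = 12/2 ≈ 6.000
  cycle 1 → 0 → 1: weight = 4, length = 2, mean = 4/2 ≈ 2.000
Minimum mean = 1.000, attained e.g. along the cycle 2 → 2 with weight 1 and length 1. So λ(A) = 1/1 = 1.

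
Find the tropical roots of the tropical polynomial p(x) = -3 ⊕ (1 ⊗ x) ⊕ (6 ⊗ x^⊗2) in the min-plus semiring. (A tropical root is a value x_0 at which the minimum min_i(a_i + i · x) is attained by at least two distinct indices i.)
Roots: {-5, -4}

Each tropical root is a break point of the lower envelope of the lines y = a_i + i · x (there are 3 lines, with slopes 0, 1, ..., 2). Only the lines that attain the minimum somewhere contribute to roots; other lines are dominated. Here the surviving (envelope) indices are i = 2, i = 1, i = 0.
Intersections between consecutive envelope lines give the roots: for adjacent envelope indices i < j the intersection is x = (a_i − a_j) / (j − i). Reading off the sorted break points: {-5, -4}.
Verification: at each break x_0, at least two indices attain the minimum of min_i(a_i + i · x_0).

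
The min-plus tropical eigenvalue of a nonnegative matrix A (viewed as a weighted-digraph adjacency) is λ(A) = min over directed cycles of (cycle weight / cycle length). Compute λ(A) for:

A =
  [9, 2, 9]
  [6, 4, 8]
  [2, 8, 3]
λ(A) = 3

Enumerate directed cycles and compute their means (weight / length). Sample:
  cycle 0 → 0: weight = 9, length = 1, mean = 9/1 ≈ 9.000
  cycle 1 → 1: weight = 4, length = 1, mean = 4/1 ≈ 4.000
  cycle 2 → 2: weight = 3, length = 1, mean = 3/1 ≈ 3.000
  cycle 0 → 1 → 0: weight = 8, length = 2, mean = 8/2 ≈ 4.000
  cycle 0 → 2 → 0: weight = 11, length = 2, mean = 11/2 ≈ 5.500
  cycle 1 → 0 → 1: weight = 8, length = 2, mean = 8/2 ≈ 4.000
Minimum mean = 3.000, attained e.g. along the cycle 2 → 2 with weight 3 and length 1. So λ(A) = 3/1 = 3.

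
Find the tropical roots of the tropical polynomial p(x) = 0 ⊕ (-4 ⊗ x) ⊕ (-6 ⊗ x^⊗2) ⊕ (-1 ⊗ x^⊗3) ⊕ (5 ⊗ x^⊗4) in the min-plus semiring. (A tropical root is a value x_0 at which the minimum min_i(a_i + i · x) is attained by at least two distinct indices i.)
Roots: {-6, -5, 2, 4}

Each tropical root is a break point of the lower envelope of the lines y = a_i + i · x (there are 5 lines, with slopes 0, 1, ..., 4). Only the lines that attain the minimum somewhere contribute to roots; other lines are dominated. Here the surviving (envelope) indices are i = 4, i = 3, i = 2, i = 1, i = 0.
Intersections between consecutive envelope lines give the roots: for adjacent envelope indices i < j the intersection is x = (a_i − a_j) / (j − i). Reading off the sorted break points: {-6, -5, 2, 4}.
Verification: at each break x_0, at least two indices attain the minimum of min_i(a_i + i · x_0).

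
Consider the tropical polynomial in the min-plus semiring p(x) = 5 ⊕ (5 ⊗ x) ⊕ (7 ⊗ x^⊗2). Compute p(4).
p(4) = 5

A tropical monomial a ⊗ x^⊗i evaluates to a + i · x. Evaluating each term at x = 4:
  Term 0 contributes 5 + 0 · 4 = 5
  Term 1 contributes 5 + 1 · 4 = 9
  Term 2 contributes 7 + 2 · 4 = 15
p(4) = ⊕ of these = min[5, 9, 15] = 5.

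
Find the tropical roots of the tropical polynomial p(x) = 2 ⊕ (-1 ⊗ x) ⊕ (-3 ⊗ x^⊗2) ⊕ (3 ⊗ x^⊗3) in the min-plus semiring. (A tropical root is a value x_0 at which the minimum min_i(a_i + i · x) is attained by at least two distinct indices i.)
Roots: {-6, 2, 3}

Each tropical root is a break point of the lower envelope of the lines y = a_i + i · x (there are 4 lines, with slopes 0, 1, ..., 3). Only the lines that attain the minimum somewhere contribute to roots; other lines are dominated. Here the surviving (envelope) indices are i = 3, i = 2, i = 1, i = 0.
Intersections between consecutive envelope lines give the roots: for adjacent envelope indices i < j the intersection is x = (a_i − a_j) / (j − i). Reading off the sorted break points: {-6, 2, 3}.
Verification: at each break x_0, at least two indices attain the minimum of min_i(a_i + i · x_0).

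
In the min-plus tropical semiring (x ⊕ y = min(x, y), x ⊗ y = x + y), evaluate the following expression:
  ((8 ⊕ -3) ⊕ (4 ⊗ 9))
((8 ⊕ -3) ⊕ (4 ⊗ 9)) = -3

Expand innermost to outermost. Recall ⊕ takes the minimum of its arguments and ⊗ takes their sum. Working out the expression ((8 ⊕ -3) ⊕ (4 ⊗ 9)) gives -3.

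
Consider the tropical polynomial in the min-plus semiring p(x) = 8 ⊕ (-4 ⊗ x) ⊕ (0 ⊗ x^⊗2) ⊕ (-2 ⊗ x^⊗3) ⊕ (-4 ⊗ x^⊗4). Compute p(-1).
p(-1) = -8

A tropical monomial a ⊗ x^⊗i evaluates to a + i · x. Evaluating each term at x = -1:
  Term 0 contributes 8 + 0 · -1 = 8
  Term 1 contributes -4 + 1 · -1 = -5
  Term 2 contributes 0 + 2 · -1 = -2
  Term 3 contributes -2 + 3 · -1 = -5
  Term 4 contributes -4 + 4 · -1 = -8
p(-1) = ⊕ of these = min[8, -5, -2, -5, -8] = -8.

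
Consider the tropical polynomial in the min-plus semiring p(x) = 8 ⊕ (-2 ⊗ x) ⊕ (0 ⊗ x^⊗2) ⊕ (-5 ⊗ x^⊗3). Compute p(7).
p(7) = 5

A tropical monomial a ⊗ x^⊗i evaluates to a + i · x. Evaluating each term at x = 7:
  Term 0 contributes 8 + 0 · 7 = 8
  Term 1 contributes -2 + 1 · 7 = 5
  Term 2 contributes 0 + 2 · 7 = 14
  Term 3 contributes -5 + 3 · 7 = 16
p(7) = ⊕ of these = min[8, 5, 14, 16] = 5.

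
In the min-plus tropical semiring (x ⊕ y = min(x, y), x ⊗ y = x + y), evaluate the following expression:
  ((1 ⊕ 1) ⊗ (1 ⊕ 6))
((1 ⊕ 1) ⊗ (1 ⊕ 6)) = 2

Expand innermost to outermost. Recall ⊕ takes the minimum of its arguments and ⊗ takes their sum. Working out the expression ((1 ⊕ 1) ⊗ (1 ⊕ 6)) gives 2.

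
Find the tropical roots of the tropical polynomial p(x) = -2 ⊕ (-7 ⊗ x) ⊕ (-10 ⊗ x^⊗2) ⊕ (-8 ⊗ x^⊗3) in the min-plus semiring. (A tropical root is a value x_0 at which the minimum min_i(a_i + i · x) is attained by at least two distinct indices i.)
Roots: {-2, 3, 5}

Each tropical root is a break point of the lower envelope of the lines y = a_i + i · x (there are 4 lines, with slopes 0, 1, ..., 3). Only the lines that attain the minimum somewhere contribute to roots; other lines are dominated. Here the surviving (envelope) indices are i = 3, i = 2, i = 1, i = 0.
Intersections between consecutive envelope lines give the roots: for adjacent envelope indices i < j the intersection is x = (a_i − a_j) / (j − i). Reading off the sorted break points: {-2, 3, 5}.
Verification: at each break x_0, at least two indices attain the minimum of min_i(a_i + i · x_0).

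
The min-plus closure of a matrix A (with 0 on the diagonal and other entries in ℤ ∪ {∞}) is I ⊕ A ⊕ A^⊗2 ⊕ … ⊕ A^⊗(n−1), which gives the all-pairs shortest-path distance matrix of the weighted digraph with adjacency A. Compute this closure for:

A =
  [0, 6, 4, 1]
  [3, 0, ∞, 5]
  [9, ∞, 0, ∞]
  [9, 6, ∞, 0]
Closure =
  [0, 6, 4, 1]
  [3, 0, 7, 4]
  [9, 15, 0, 10]
  [9, 6, 13, 0]

This is the Floyd-Warshall all-pairs shortest-path computation. For each intermediate vertex k = 0, 1, …, 3, update dist[i][j] ← min(dist[i][j], dist[i][k] + dist[k][j]). The final matrix gives, for each (i, j), the minimum total weight of any directed path from i to j (possibly empty when i = j).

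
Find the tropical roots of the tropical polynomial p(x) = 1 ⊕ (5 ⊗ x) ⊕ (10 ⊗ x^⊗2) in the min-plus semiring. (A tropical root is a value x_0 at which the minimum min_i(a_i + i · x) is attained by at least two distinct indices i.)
Roots: {-5, -4}

Each tropical root is a break point of the lower envelope of the lines y = a_i + i · x (there are 3 lines, with slopes 0, 1, ..., 2). Only the lines that attain the minimum somewhere contribute to roots; other lines are dominated. Here the surviving (envelope) indices are i = 2, i = 1, i = 0.
Intersections between consecutive envelope lines give the roots: for adjacent envelope indices i < j the intersection is x = (a_i − a_j) / (j − i). Reading off the sorted break points: {-5, -4}.
Verification: at each break x_0, at least two indices attain the minimum of min_i(a_i + i · x_0).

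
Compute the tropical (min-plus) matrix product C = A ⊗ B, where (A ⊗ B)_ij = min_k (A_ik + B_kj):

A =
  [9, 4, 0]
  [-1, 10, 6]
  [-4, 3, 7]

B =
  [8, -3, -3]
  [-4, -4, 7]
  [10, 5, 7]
A ⊗ B =
  [0, 0, 6]
  [6, -4, -4]
  [-1, -7, -7]

Apply the min-plus product entry-by-entry:
  C[0][0] = min over k of (A[0][0] + B[0][0] = 9 + 8 = 17, A[0][1] + B[1][0] = 4 + -4 = 0, A[0][2] + B[2][0] = 0 + 10 = 10) = 0 (attained at k = 1)
  C[0][1] = min over k of (A[0][0] + B[0][1] = 9 + -3 = 6, A[0][1] + B[1][1] = 4 + -4 = 0, A[0][2] + B[2][1] = 0 + 5 = 5) = 0 (attained at k = 1)
  C[0][2] = min over k of (A[0][0] + B[0][2] = 9 + -3 = 6, A[0][1] + B[1][2] = 4 + 7 = 11, A[0][2] + B[2][2] = 0 + 7 = 7) = 6 (attained at k = 0)
  C[1][0] = min over k of (A[1][0] + B[0][0] = -1 + 8 = 7, A[1][1] + B[1][0] = 10 + -4 = 6, A[1][2] + B[2][0] = 6 + 10 = 16) = 6 (attained at k = 1)
  C[1][1] = min over k of (A[1][0] + B[0][1] = -1 + -3 = -4, A[1][1] + B[1][1] = 10 + -4 = 6, A[1][2] + B[2][1] = 6 + 5 = 11) = -4 (attained at k = 0)
  C[1][2] = min over k of (A[1][0] + B[0][2] = -1 + -3 = -4, A[1][1] + B[1][2] = 10 + 7 = 17, A[1][2] + B[2][2] = 6 + 7 = 13) = -4 (attained at k = 0)
  C[2][0] = min over k of (A[2][0] + B[0][0] = -4 + 8 = 4, A[2][1] + B[1][0] = 3 + -4 = -1, A[2][2] + B[2][0] = 7 + 10 = 17) = -1 (attained at k = 1)
  C[2][1] = min over k of (A[2][0] + B[0][1] = -4 + -3 = -7, A[2][1] + B[1][1] = 3 + -4 = -1, A[2][2] + B[2][1] = 7 + 5 = 12) = -7 (attained at k = 0)
  C[2][2] = min over k of (A[2][0] + B[0][2] = -4 + -3 = -7, A[2][1] + B[1][2] = 3 + 7 = 10, A[2][2] + B[2][2] = 7 + 7 = 14) = -7 (attained at k = 0)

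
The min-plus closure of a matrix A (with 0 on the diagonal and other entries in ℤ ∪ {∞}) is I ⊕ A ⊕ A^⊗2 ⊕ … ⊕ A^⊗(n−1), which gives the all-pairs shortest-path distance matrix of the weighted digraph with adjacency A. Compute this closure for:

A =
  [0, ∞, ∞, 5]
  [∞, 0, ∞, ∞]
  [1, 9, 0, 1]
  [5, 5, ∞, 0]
Closure =
  [0, 10, ∞, 5]
  [∞, 0, ∞, ∞]
  [1, 6, 0, 1]
  [5, 5, ∞, 0]

This is the Floyd-Warshall all-pairs shortest-path computation. For each intermediate vertex k = 0, 1, …, 3, update dist[i][j] ← min(dist[i][j], dist[i][k] + dist[k][j]). The final matrix gives, for each (i, j), the minimum total weight of any directed path from i to j (possibly empty when i = j).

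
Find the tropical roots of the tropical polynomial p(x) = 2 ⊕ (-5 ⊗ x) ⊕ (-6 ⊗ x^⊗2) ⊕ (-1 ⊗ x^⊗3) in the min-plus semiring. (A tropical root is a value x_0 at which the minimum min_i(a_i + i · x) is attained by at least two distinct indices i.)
Roots: {-5, 1, 7}

Each tropical root is a break point of the lower envelope of the lines y = a_i + i · x (there are 4 lines, with slopes 0, 1, ..., 3). Only the lines that attain the minimum somewhere contribute to roots; other lines are dominated. Here the surviving (envelope) indices are i = 3, i = 2, i = 1, i = 0.
Intersections between consecutive envelope lines give the roots: for adjacent envelope indices i < j the intersection is x = (a_i − a_j) / (j − i). Reading off the sorted break points: {-5, 1, 7}.
Verification: at each break x_0, at least two indices attain the minimum of min_i(a_i + i · x_0).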